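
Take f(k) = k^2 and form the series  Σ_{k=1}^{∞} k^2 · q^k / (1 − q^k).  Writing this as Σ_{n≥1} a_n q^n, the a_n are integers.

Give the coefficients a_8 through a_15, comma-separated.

85, 91, 130, 122, 210, 170, 250, 260

n=8: 8·1 4·2 2·4 1·8  f→[64+16+4+1]=85
[q^9] f(1)=1,f(3)=9,f(9)=81 ⇒ 91
[q^10] f(1)=1,f(2)=4,f(5)=25,f(10)=100 ⇒ 130
n=11: 11·1 1·11  f→[121+1]=122
[q^12] f(12)=144,f(6)=36,f(4)=16,f(3)=9,f(2)=4,f(1)=1 ⇒ 210
[q^13] f(13)=169,f(1)=1 ⇒ 170
[q^14] f(1)=1,f(2)=4,f(7)=49,f(14)=196 ⇒ 250
n=15: 1·15 3·5 5·3 15·1  f→[1+9+25+225]=260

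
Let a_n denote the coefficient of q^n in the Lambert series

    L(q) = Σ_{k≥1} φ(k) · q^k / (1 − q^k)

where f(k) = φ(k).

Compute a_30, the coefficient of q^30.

d|30:{30,15,10,6,5,3,2,1}  Σφ=8+8+4+2+4+2+1+1=30

a_30 = 30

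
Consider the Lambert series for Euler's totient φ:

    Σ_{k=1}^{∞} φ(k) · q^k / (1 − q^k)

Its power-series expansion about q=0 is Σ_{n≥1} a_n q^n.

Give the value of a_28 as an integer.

n=28: 1·28 2·14 4·7 7·4 14·2 28·1  φ→[1+1+2+6+6+12]=28

a_28 = 28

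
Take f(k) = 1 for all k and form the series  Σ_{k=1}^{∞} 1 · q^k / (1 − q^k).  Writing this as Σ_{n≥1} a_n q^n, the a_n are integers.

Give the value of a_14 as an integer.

q^14  k|14↦f(k): 1:1 2:1 7:1 14:1  a_14=4

a_14 = 4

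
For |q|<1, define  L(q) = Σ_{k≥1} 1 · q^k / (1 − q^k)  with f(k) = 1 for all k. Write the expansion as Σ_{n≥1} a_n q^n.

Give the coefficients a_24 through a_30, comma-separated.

8, 3, 4, 4, 6, 2, 8

n=24: 24·1 12·2 8·3 6·4 4·6 3·8 2·12 1·24  f→[1+1+1+1+1+1+1+1]=8
n=25: 1·25 5·5 25·1  f→[1+1+1]=3
[q^26] f(26)=1,f(13)=1,f(2)=1,f(1)=1 ⇒ 4
d|27:{27,9,3,1}  Σf=1+1+1+1=4
n=28: 28·1 14·2 7·4 4·7 2·14 1·28  f→[1+1+1+1+1+1]=6
[q^29] f(1)=1,f(29)=1 ⇒ 2
q^30  k|30↦f(k): 30:1 15:1 10:1 6:1 5:1 3:1 2:1 1:1  a_30=8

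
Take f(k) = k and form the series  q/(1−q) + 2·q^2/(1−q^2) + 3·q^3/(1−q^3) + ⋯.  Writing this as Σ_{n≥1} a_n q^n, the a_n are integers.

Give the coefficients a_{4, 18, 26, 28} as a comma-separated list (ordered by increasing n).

7, 39, 42, 56

d|4:{1,2,4}  Σf=1+2+4=7
q^18  k|18↦f(k): 18:18 9:9 6:6 3:3 2:2 1:1  a_18=39
q^26  k|26↦f(k): 26:26 13:13 2:2 1:1  a_26=42
q^28  k|28↦f(k): 28:28 14:14 7:7 4:4 2:2 1:1  a_28=56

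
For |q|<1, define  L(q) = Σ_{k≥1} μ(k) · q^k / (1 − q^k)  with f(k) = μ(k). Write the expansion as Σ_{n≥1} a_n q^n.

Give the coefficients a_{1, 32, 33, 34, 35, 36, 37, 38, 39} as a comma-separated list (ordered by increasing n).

1, 0, 0, 0, 0, 0, 0, 0, 0

[q^1] μ(1)=1 ⇒ 1
q^32  k|32↦μ(k): 1:1 2:-1 4:0 8:0 16:0 32:0  a_32=0
[q^33] μ(1)=1,μ(3)=-1,μ(11)=-1,μ(33)=1 ⇒ 0
q^34  k|34↦μ(k): 1:1 2:-1 17:-1 34:1  a_34=0
d|35:{35,7,5,1}  Σμ=1+(-1)+(-1)+1=0
n=36: 36·1 18·2 12·3 9·4 6·6 4·9 3·12 2·18 1·36  μ→[0+0+0+0+1+0+(-1)+(-1)+1]=0
n=37: 37·1 1·37  μ→[(-1)+1]=0
[q^38] μ(38)=1,μ(19)=-1,μ(2)=-1,μ(1)=1 ⇒ 0
q^39  k|39↦μ(k): 39:1 13:-1 3:-1 1:1  a_39=0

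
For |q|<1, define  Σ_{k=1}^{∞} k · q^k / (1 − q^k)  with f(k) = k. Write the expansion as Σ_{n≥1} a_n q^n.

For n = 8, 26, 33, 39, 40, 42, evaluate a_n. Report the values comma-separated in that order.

q^8  k|8↦f(k): 1:1 2:2 4:4 8:8  a_8=15
d|26:{26,13,2,1}  Σf=26+13+2+1=42
q^33  k|33↦f(k): 33:33 11:11 3:3 1:1  a_33=48
[q^39] f(1)=1,f(3)=3,f(13)=13,f(39)=39 ⇒ 56
q^40  k|40↦f(k): 1:1 2:2 4:4 5:5 8:8 10:10 20:20 40:40  a_40=90
q^42  k|42↦f(k): 42:42 21:21 14:14 7:7 6:6 3:3 2:2 1:1  a_42=96

15, 42, 48, 56, 90, 96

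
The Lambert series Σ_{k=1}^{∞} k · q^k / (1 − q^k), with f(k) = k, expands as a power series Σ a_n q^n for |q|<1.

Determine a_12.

n=12: 1·12 2·6 3·4 4·3 6·2 12·1  f→[1+2+3+4+6+12]=28

a_12 = 28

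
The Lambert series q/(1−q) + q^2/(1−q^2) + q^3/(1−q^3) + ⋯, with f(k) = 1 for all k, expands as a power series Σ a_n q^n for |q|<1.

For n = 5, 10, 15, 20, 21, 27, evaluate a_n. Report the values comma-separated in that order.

2, 4, 4, 6, 4, 4

[q^5] f(1)=1,f(5)=1 ⇒ 2
d|10:{1,2,5,10}  Σf=1+1+1+1=4
n=15: 15·1 5·3 3·5 1·15  f→[1+1+1+1]=4
[q^20] f(20)=1,f(10)=1,f(5)=1,f(4)=1,f(2)=1,f(1)=1 ⇒ 6
d|21:{21,7,3,1}  Σf=1+1+1+1=4
n=27: 1·27 3·9 9·3 27·1  f→[1+1+1+1]=4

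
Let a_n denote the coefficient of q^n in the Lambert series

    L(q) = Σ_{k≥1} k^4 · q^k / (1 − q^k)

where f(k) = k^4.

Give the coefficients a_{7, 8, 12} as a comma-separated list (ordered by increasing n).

q^7  k|7↦f(k): 1:1 7:2401  a_7=2402
n=8: 1·8 2·4 4·2 8·1  f→[1+16+256+4096]=4369
d|12:{1,2,3,4,6,12}  Σf=1+16+81+256+1296+20736=22386

2402, 4369, 22386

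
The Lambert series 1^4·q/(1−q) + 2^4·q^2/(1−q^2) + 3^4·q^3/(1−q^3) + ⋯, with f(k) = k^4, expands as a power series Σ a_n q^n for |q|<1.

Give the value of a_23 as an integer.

a_23 = 279842

n=23: 23·1 1·23  f→[279841+1]=279842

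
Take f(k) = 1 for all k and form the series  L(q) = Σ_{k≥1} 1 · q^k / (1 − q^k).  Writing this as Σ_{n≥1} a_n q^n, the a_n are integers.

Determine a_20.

q^20  k|20↦f(k): 1:1 2:1 4:1 5:1 10:1 20:1  a_20=6

a_20 = 6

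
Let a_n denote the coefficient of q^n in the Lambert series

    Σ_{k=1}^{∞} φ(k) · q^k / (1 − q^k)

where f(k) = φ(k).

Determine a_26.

d|26:{1,2,13,26}  Σφ=1+1+12+12=26

a_26 = 26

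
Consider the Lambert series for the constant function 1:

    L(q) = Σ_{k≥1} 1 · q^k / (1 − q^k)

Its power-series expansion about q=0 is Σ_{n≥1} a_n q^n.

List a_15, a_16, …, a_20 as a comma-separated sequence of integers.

d|15:{15,5,3,1}  Σf=1+1+1+1=4
q^16  k|16↦f(k): 1:1 2:1 4:1 8:1 16:1  a_16=5
n=17: 17·1 1·17  f→[1+1]=2
[q^18] f(18)=1,f(9)=1,f(6)=1,f(3)=1,f(2)=1,f(1)=1 ⇒ 6
n=19: 1·19 19·1  f→[1+1]=2
n=20: 1·20 2·10 4·5 5·4 10·2 20·1  f→[1+1+1+1+1+1]=6

4, 5, 2, 6, 2, 6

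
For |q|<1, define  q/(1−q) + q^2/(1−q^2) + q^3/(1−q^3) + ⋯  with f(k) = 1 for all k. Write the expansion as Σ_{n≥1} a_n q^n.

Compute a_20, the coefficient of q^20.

[q^20] f(20)=1,f(10)=1,f(5)=1,f(4)=1,f(2)=1,f(1)=1 ⇒ 6

a_20 = 6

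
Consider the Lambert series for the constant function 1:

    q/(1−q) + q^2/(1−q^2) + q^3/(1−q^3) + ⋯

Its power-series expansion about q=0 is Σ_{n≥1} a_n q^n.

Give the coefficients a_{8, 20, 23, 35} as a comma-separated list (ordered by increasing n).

n=8: 1·8 2·4 4·2 8·1  f→[1+1+1+1]=4
q^20  k|20↦f(k): 20:1 10:1 5:1 4:1 2:1 1:1  a_20=6
n=23: 23·1 1·23  f→[1+1]=2
[q^35] f(1)=1,f(5)=1,f(7)=1,f(35)=1 ⇒ 4

4, 6, 2, 4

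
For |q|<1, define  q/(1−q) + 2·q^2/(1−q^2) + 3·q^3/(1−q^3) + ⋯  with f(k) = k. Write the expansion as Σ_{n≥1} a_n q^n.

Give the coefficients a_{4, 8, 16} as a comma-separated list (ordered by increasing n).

7, 15, 31

d|4:{1,2,4}  Σf=1+2+4=7
d|8:{8,4,2,1}  Σf=8+4+2+1=15
[q^16] f(1)=1,f(2)=2,f(4)=4,f(8)=8,f(16)=16 ⇒ 31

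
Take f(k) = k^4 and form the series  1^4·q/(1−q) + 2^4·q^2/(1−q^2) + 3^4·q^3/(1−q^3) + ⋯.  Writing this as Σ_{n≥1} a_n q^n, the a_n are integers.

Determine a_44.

a_44 = 3997266

d|44:{1,2,4,11,22,44}  Σf=1+16+256+14641+234256+3748096=3997266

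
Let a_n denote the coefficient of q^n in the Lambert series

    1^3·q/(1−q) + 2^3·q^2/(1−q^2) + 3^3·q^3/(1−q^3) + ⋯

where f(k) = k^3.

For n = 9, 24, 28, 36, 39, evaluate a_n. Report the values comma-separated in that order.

757, 16380, 25112, 55261, 61544

n=9: 1·9 3·3 9·1  f→[1+27+729]=757
q^24  k|24↦f(k): 1:1 2:8 3:27 4:64 6:216 8:512 12:1728 24:13824  a_24=16380
[q^28] f(28)=21952,f(14)=2744,f(7)=343,f(4)=64,f(2)=8,f(1)=1 ⇒ 25112
d|36:{36,18,12,9,6,4,3,2,1}  Σf=46656+5832+1728+729+216+64+27+8+1=55261
[q^39] f(39)=59319,f(13)=2197,f(3)=27,f(1)=1 ⇒ 61544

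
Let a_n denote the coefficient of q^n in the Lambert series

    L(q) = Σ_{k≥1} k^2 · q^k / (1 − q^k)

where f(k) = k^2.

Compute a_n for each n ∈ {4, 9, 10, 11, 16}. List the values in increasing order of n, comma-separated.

q^4  k|4↦f(k): 1:1 2:4 4:16  a_4=21
q^9  k|9↦f(k): 9:81 3:9 1:1  a_9=91
n=10: 1·10 2·5 5·2 10·1  f→[1+4+25+100]=130
[q^11] f(11)=121,f(1)=1 ⇒ 122
n=16: 1·16 2·8 4·4 8·2 16·1  f→[1+4+16+64+256]=341

21, 91, 130, 122, 341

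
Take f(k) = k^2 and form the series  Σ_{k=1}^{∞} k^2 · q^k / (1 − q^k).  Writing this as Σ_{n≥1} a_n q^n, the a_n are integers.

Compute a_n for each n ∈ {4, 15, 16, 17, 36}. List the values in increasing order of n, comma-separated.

d|4:{4,2,1}  Σf=16+4+1=21
n=15: 1·15 3·5 5·3 15·1  f→[1+9+25+225]=260
q^16  k|16↦f(k): 16:256 8:64 4:16 2:4 1:1  a_16=341
n=17: 17·1 1·17  f→[289+1]=290
d|36:{36,18,12,9,6,4,3,2,1}  Σf=1296+324+144+81+36+16+9+4+1=1911

21, 260, 341, 290, 1911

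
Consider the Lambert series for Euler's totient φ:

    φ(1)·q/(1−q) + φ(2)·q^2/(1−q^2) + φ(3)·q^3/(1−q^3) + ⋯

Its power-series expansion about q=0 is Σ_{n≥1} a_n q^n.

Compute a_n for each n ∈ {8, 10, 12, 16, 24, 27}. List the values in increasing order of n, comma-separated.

[q^8] φ(1)=1,φ(2)=1,φ(4)=2,φ(8)=4 ⇒ 8
d|10:{1,2,5,10}  Σφ=1+1+4+4=10
[q^12] φ(12)=4,φ(6)=2,φ(4)=2,φ(3)=2,φ(2)=1,φ(1)=1 ⇒ 12
d|16:{1,2,4,8,16}  Σφ=1+1+2+4+8=16
q^24  k|24↦φ(k): 1:1 2:1 3:2 4:2 6:2 8:4 12:4 24:8  a_24=24
d|27:{27,9,3,1}  Σφ=18+6+2+1=27

8, 10, 12, 16, 24, 27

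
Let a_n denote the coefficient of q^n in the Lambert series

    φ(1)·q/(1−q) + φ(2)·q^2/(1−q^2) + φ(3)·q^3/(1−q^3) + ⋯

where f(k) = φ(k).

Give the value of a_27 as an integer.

d|27:{1,3,9,27}  Σφ=1+2+6+18=27

a_27 = 27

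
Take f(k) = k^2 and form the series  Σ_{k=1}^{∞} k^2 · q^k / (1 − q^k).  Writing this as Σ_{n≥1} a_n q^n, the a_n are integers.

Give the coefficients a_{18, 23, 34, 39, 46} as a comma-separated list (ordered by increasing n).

455, 530, 1450, 1700, 2650

q^18  k|18↦f(k): 18:324 9:81 6:36 3:9 2:4 1:1  a_18=455
d|23:{1,23}  Σf=1+529=530
n=34: 1·34 2·17 17·2 34·1  f→[1+4+289+1156]=1450
d|39:{39,13,3,1}  Σf=1521+169+9+1=1700
n=46: 1·46 2·23 23·2 46·1  f→[1+4+529+2116]=2650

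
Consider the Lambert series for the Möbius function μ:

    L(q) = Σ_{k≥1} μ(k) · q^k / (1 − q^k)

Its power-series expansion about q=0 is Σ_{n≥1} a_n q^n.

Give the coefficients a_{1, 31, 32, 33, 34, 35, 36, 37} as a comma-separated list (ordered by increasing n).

q^1  k|1↦μ(k): 1:1  a_1=1
[q^31] μ(1)=1,μ(31)=-1 ⇒ 0
d|32:{1,2,4,8,16,32}  Σμ=1+(-1)+0+0+0+0=0
[q^33] μ(1)=1,μ(3)=-1,μ(11)=-1,μ(33)=1 ⇒ 0
n=34: 34·1 17·2 2·17 1·34  μ→[1+(-1)+(-1)+1]=0
[q^35] μ(35)=1,μ(7)=-1,μ(5)=-1,μ(1)=1 ⇒ 0
[q^36] μ(1)=1,μ(2)=-1,μ(3)=-1,μ(4)=0,μ(6)=1,μ(9)=0,μ(12)=0,μ(18)=0,μ(36)=0 ⇒ 0
d|37:{1,37}  Σμ=1+(-1)=0

1, 0, 0, 0, 0, 0, 0, 0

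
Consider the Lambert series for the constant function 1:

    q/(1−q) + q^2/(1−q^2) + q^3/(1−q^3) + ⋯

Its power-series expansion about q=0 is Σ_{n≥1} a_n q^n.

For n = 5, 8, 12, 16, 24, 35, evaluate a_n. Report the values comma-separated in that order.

2, 4, 6, 5, 8, 4

d|5:{1,5}  Σf=1+1=2
q^8  k|8↦f(k): 8:1 4:1 2:1 1:1  a_8=4
d|12:{12,6,4,3,2,1}  Σf=1+1+1+1+1+1=6
q^16  k|16↦f(k): 16:1 8:1 4:1 2:1 1:1  a_16=5
n=24: 24·1 12·2 8·3 6·4 4·6 3·8 2·12 1·24  f→[1+1+1+1+1+1+1+1]=8
q^35  k|35↦f(k): 35:1 7:1 5:1 1:1  a_35=4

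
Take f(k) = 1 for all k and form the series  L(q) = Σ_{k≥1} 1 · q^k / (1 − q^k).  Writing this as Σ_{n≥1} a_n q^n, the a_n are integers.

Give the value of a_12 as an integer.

a_12 = 6

n=12: 12·1 6·2 4·3 3·4 2·6 1·12  f→[1+1+1+1+1+1]=6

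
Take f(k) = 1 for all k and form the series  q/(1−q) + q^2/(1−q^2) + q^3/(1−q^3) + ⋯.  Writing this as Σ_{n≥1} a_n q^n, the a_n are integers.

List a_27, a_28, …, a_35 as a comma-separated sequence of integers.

4, 6, 2, 8, 2, 6, 4, 4, 4

n=27: 27·1 9·3 3·9 1·27  f→[1+1+1+1]=4
q^28  k|28↦f(k): 28:1 14:1 7:1 4:1 2:1 1:1  a_28=6
q^29  k|29↦f(k): 1:1 29:1  a_29=2
[q^30] f(30)=1,f(15)=1,f(10)=1,f(6)=1,f(5)=1,f(3)=1,f(2)=1,f(1)=1 ⇒ 8
[q^31] f(31)=1,f(1)=1 ⇒ 2
[q^32] f(1)=1,f(2)=1,f(4)=1,f(8)=1,f(16)=1,f(32)=1 ⇒ 6
q^33  k|33↦f(k): 33:1 11:1 3:1 1:1  a_33=4
d|34:{1,2,17,34}  Σf=1+1+1+1=4
d|35:{35,7,5,1}  Σf=1+1+1+1=4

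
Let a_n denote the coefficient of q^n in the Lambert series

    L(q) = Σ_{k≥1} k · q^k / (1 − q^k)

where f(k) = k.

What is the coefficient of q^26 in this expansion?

a_26 = 42

d|26:{1,2,13,26}  Σf=1+2+13+26=42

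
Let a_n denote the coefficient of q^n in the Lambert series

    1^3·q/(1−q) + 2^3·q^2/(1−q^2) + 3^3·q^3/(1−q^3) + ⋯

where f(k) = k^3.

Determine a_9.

[q^9] f(9)=729,f(3)=27,f(1)=1 ⇒ 757

a_9 = 757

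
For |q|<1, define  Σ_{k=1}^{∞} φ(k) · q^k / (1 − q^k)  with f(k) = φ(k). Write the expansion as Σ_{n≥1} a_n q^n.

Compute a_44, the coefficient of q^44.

n=44: 1·44 2·22 4·11 11·4 22·2 44·1  φ→[1+1+2+10+10+20]=44

a_44 = 44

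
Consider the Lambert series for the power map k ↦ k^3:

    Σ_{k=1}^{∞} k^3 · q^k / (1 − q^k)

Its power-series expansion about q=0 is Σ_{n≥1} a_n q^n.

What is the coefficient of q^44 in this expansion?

q^44  k|44↦f(k): 44:85184 22:10648 11:1331 4:64 2:8 1:1  a_44=97236

a_44 = 97236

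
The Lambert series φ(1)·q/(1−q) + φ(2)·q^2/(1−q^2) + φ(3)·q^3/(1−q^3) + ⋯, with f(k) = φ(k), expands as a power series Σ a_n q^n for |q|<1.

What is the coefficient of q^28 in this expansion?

d|28:{1,2,4,7,14,28}  Σφ=1+1+2+6+6+12=28

a_28 = 28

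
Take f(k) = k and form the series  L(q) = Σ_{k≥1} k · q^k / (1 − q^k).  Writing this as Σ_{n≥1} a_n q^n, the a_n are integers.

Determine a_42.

q^42  k|42↦f(k): 1:1 2:2 3:3 6:6 7:7 14:14 21:21 42:42  a_42=96

a_42 = 96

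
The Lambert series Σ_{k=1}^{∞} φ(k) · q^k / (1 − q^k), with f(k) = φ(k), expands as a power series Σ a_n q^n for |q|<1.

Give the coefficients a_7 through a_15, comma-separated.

d|7:{1,7}  Σφ=1+6=7
[q^8] φ(1)=1,φ(2)=1,φ(4)=2,φ(8)=4 ⇒ 8
q^9  k|9↦φ(k): 1:1 3:2 9:6  a_9=9
[q^10] φ(1)=1,φ(2)=1,φ(5)=4,φ(10)=4 ⇒ 10
n=11: 11·1 1·11  φ→[10+1]=11
d|12:{12,6,4,3,2,1}  Σφ=4+2+2+2+1+1=12
[q^13] φ(1)=1,φ(13)=12 ⇒ 13
[q^14] φ(14)=6,φ(7)=6,φ(2)=1,φ(1)=1 ⇒ 14
n=15: 15·1 5·3 3·5 1·15  φ→[8+4+2+1]=15

7, 8, 9, 10, 11, 12, 13, 14, 15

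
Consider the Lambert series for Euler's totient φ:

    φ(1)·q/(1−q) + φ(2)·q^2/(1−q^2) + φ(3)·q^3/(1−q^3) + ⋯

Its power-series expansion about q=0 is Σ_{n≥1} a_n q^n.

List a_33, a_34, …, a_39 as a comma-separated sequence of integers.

n=33: 33·1 11·3 3·11 1·33  φ→[20+10+2+1]=33
q^34  k|34↦φ(k): 34:16 17:16 2:1 1:1  a_34=34
[q^35] φ(1)=1,φ(5)=4,φ(7)=6,φ(35)=24 ⇒ 35
q^36  k|36↦φ(k): 36:12 18:6 12:4 9:6 6:2 4:2 3:2 2:1 1:1  a_36=36
d|37:{1,37}  Σφ=1+36=37
d|38:{1,2,19,38}  Σφ=1+1+18+18=38
d|39:{39,13,3,1}  Σφ=24+12+2+1=39

33, 34, 35, 36, 37, 38, 39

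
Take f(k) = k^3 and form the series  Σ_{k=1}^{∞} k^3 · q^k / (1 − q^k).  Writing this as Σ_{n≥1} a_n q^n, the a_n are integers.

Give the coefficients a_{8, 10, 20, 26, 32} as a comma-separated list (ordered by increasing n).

q^8  k|8↦f(k): 8:512 4:64 2:8 1:1  a_8=585
q^10  k|10↦f(k): 1:1 2:8 5:125 10:1000  a_10=1134
d|20:{1,2,4,5,10,20}  Σf=1+8+64+125+1000+8000=9198
n=26: 26·1 13·2 2·13 1·26  f→[17576+2197+8+1]=19782
[q^32] f(1)=1,f(2)=8,f(4)=64,f(8)=512,f(16)=4096,f(32)=32768 ⇒ 37449

585, 1134, 9198, 19782, 37449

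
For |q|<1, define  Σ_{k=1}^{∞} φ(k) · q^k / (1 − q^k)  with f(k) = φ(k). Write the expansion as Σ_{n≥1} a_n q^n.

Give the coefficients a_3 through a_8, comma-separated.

n=3: 1·3 3·1  φ→[1+2]=3
d|4:{4,2,1}  Σφ=2+1+1=4
q^5  k|5↦φ(k): 5:4 1:1  a_5=5
d|6:{6,3,2,1}  Σφ=2+2+1+1=6
n=7: 7·1 1·7  φ→[6+1]=7
n=8: 1·8 2·4 4·2 8·1  φ→[1+1+2+4]=8

3, 4, 5, 6, 7, 8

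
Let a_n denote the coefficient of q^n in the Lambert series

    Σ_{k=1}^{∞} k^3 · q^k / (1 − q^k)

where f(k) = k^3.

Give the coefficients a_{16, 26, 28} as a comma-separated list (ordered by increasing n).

q^16  k|16↦f(k): 16:4096 8:512 4:64 2:8 1:1  a_16=4681
d|26:{1,2,13,26}  Σf=1+8+2197+17576=19782
d|28:{1,2,4,7,14,28}  Σf=1+8+64+343+2744+21952=25112

4681, 19782, 25112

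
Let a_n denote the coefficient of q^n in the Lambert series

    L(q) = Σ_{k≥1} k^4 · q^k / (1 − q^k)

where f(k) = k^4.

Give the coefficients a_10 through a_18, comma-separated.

q^10  k|10↦f(k): 1:1 2:16 5:625 10:10000  a_10=10642
[q^11] f(11)=14641,f(1)=1 ⇒ 14642
q^12  k|12↦f(k): 12:20736 6:1296 4:256 3:81 2:16 1:1  a_12=22386
d|13:{13,1}  Σf=28561+1=28562
d|14:{1,2,7,14}  Σf=1+16+2401+38416=40834
q^15  k|15↦f(k): 15:50625 5:625 3:81 1:1  a_15=51332
n=16: 16·1 8·2 4·4 2·8 1·16  f→[65536+4096+256+16+1]=69905
[q^17] f(17)=83521,f(1)=1 ⇒ 83522
n=18: 1·18 2·9 3·6 6·3 9·2 18·1  f→[1+16+81+1296+6561+104976]=112931

10642, 14642, 22386, 28562, 40834, 51332, 69905, 83522, 112931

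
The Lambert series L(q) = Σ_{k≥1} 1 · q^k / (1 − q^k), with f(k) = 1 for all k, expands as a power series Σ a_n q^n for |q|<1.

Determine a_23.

d|23:{1,23}  Σf=1+1=2

a_23 = 2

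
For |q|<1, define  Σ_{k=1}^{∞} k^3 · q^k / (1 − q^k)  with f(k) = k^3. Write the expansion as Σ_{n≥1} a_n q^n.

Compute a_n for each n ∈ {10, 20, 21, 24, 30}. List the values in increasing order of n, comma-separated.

1134, 9198, 9632, 16380, 31752

n=10: 10·1 5·2 2·5 1·10  f→[1000+125+8+1]=1134
n=20: 20·1 10·2 5·4 4·5 2·10 1·20  f→[8000+1000+125+64+8+1]=9198
d|21:{21,7,3,1}  Σf=9261+343+27+1=9632
q^24  k|24↦f(k): 1:1 2:8 3:27 4:64 6:216 8:512 12:1728 24:13824  a_24=16380
q^30  k|30↦f(k): 30:27000 15:3375 10:1000 6:216 5:125 3:27 2:8 1:1  a_30=31752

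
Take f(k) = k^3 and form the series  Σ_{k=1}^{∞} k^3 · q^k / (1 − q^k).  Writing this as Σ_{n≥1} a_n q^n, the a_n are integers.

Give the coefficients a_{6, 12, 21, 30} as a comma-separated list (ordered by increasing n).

n=6: 6·1 3·2 2·3 1·6  f→[216+27+8+1]=252
[q^12] f(1)=1,f(2)=8,f(3)=27,f(4)=64,f(6)=216,f(12)=1728 ⇒ 2044
[q^21] f(1)=1,f(3)=27,f(7)=343,f(21)=9261 ⇒ 9632
[q^30] f(1)=1,f(2)=8,f(3)=27,f(5)=125,f(6)=216,f(10)=1000,f(15)=3375,f(30)=27000 ⇒ 31752

252, 2044, 9632, 31752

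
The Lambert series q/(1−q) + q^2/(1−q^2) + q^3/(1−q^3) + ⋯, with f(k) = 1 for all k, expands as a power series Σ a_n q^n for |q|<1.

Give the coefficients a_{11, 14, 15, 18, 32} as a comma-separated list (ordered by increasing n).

2, 4, 4, 6, 6

d|11:{1,11}  Σf=1+1=2
n=14: 14·1 7·2 2·7 1·14  f→[1+1+1+1]=4
[q^15] f(15)=1,f(5)=1,f(3)=1,f(1)=1 ⇒ 4
[q^18] f(18)=1,f(9)=1,f(6)=1,f(3)=1,f(2)=1,f(1)=1 ⇒ 6
n=32: 32·1 16·2 8·4 4·8 2·16 1·32  f→[1+1+1+1+1+1]=6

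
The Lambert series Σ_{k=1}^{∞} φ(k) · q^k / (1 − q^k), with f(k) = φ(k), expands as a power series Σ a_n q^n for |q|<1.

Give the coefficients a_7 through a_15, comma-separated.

q^7  k|7↦φ(k): 7:6 1:1  a_7=7
d|8:{1,2,4,8}  Σφ=1+1+2+4=8
[q^9] φ(1)=1,φ(3)=2,φ(9)=6 ⇒ 9
n=10: 1·10 2·5 5·2 10·1  φ→[1+1+4+4]=10
q^11  k|11↦φ(k): 11:10 1:1  a_11=11
d|12:{1,2,3,4,6,12}  Σφ=1+1+2+2+2+4=12
n=13: 1·13 13·1  φ→[1+12]=13
d|14:{14,7,2,1}  Σφ=6+6+1+1=14
n=15: 1·15 3·5 5·3 15·1  φ→[1+2+4+8]=15

7, 8, 9, 10, 11, 12, 13, 14, 15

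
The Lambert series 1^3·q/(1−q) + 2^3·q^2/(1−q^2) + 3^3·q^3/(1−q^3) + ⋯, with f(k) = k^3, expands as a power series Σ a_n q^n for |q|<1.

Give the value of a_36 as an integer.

a_36 = 55261

[q^36] f(1)=1,f(2)=8,f(3)=27,f(4)=64,f(6)=216,f(9)=729,f(12)=1728,f(18)=5832,f(36)=46656 ⇒ 55261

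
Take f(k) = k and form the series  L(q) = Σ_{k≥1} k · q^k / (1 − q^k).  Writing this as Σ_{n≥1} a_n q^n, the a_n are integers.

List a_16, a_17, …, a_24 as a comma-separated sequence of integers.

n=16: 1·16 2·8 4·4 8·2 16·1  f→[1+2+4+8+16]=31
[q^17] f(17)=17,f(1)=1 ⇒ 18
d|18:{18,9,6,3,2,1}  Σf=18+9+6+3+2+1=39
n=19: 1·19 19·1  f→[1+19]=20
d|20:{20,10,5,4,2,1}  Σf=20+10+5+4+2+1=42
n=21: 1·21 3·7 7·3 21·1  f→[1+3+7+21]=32
n=22: 1·22 2·11 11·2 22·1  f→[1+2+11+22]=36
[q^23] f(23)=23,f(1)=1 ⇒ 24
[q^24] f(24)=24,f(12)=12,f(8)=8,f(6)=6,f(4)=4,f(3)=3,f(2)=2,f(1)=1 ⇒ 60

31, 18, 39, 20, 42, 32, 36, 24, 60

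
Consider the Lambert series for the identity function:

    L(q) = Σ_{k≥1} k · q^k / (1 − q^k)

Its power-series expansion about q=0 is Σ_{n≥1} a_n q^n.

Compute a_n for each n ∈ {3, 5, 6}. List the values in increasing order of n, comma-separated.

[q^3] f(3)=3,f(1)=1 ⇒ 4
[q^5] f(1)=1,f(5)=5 ⇒ 6
d|6:{1,2,3,6}  Σf=1+2+3+6=12

4, 6, 12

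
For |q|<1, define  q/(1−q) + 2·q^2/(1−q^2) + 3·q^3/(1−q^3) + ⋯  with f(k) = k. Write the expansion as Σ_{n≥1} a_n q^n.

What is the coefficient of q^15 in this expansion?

[q^15] f(1)=1,f(3)=3,f(5)=5,f(15)=15 ⇒ 24

a_15 = 24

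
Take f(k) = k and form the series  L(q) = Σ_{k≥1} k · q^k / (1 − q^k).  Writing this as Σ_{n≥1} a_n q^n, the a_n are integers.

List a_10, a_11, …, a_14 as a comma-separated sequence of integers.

18, 12, 28, 14, 24

[q^10] f(1)=1,f(2)=2,f(5)=5,f(10)=10 ⇒ 18
q^11  k|11↦f(k): 11:11 1:1  a_11=12
[q^12] f(12)=12,f(6)=6,f(4)=4,f(3)=3,f(2)=2,f(1)=1 ⇒ 28
[q^13] f(13)=13,f(1)=1 ⇒ 14
n=14: 14·1 7·2 2·7 1·14  f→[14+7+2+1]=24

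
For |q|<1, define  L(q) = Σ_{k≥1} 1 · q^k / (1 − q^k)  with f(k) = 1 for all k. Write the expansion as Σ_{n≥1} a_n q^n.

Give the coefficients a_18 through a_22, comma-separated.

6, 2, 6, 4, 4

d|18:{1,2,3,6,9,18}  Σf=1+1+1+1+1+1=6
n=19: 19·1 1·19  f→[1+1]=2
q^20  k|20↦f(k): 1:1 2:1 4:1 5:1 10:1 20:1  a_20=6
q^21  k|21↦f(k): 1:1 3:1 7:1 21:1  a_21=4
n=22: 22·1 11·2 2·11 1·22  f→[1+1+1+1]=4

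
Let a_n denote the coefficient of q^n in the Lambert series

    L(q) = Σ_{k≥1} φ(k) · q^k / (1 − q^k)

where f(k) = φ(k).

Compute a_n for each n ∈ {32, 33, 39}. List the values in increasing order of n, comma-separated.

[q^32] φ(1)=1,φ(2)=1,φ(4)=2,φ(8)=4,φ(16)=8,φ(32)=16 ⇒ 32
n=33: 33·1 11·3 3·11 1·33  φ→[20+10+2+1]=33
[q^39] φ(1)=1,φ(3)=2,φ(13)=12,φ(39)=24 ⇒ 39

32, 33, 39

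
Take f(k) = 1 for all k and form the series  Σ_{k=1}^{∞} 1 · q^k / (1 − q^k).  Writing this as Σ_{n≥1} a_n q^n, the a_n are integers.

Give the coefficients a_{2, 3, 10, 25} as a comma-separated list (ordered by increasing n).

2, 2, 4, 3

d|2:{1,2}  Σf=1+1=2
q^3  k|3↦f(k): 1:1 3:1  a_3=2
d|10:{1,2,5,10}  Σf=1+1+1+1=4
[q^25] f(1)=1,f(5)=1,f(25)=1 ⇒ 3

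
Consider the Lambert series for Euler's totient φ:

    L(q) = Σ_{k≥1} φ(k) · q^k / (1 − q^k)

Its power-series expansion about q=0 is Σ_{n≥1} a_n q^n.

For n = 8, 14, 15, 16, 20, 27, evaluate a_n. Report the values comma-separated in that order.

q^8  k|8↦φ(k): 1:1 2:1 4:2 8:4  a_8=8
[q^14] φ(14)=6,φ(7)=6,φ(2)=1,φ(1)=1 ⇒ 14
d|15:{15,5,3,1}  Σφ=8+4+2+1=15
n=16: 16·1 8·2 4·4 2·8 1·16  φ→[8+4+2+1+1]=16
d|20:{20,10,5,4,2,1}  Σφ=8+4+4+2+1+1=20
[q^27] φ(27)=18,φ(9)=6,φ(3)=2,φ(1)=1 ⇒ 27

8, 14, 15, 16, 20, 27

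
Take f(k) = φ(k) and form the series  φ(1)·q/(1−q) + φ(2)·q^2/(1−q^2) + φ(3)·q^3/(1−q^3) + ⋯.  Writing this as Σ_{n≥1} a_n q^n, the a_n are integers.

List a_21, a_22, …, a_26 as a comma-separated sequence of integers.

n=21: 1·21 3·7 7·3 21·1  φ→[1+2+6+12]=21
q^22  k|22↦φ(k): 22:10 11:10 2:1 1:1  a_22=22
[q^23] φ(1)=1,φ(23)=22 ⇒ 23
[q^24] φ(24)=8,φ(12)=4,φ(8)=4,φ(6)=2,φ(4)=2,φ(3)=2,φ(2)=1,φ(1)=1 ⇒ 24
d|25:{1,5,25}  Σφ=1+4+20=25
[q^26] φ(1)=1,φ(2)=1,φ(13)=12,φ(26)=12 ⇒ 26

21, 22, 23, 24, 25, 26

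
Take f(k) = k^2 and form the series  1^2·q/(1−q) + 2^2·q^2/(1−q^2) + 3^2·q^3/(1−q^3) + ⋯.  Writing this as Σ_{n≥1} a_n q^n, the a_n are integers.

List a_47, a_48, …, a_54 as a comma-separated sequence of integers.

d|47:{1,47}  Σf=1+2209=2210
d|48:{48,24,16,12,8,6,4,3,2,1}  Σf=2304+576+256+144+64+36+16+9+4+1=3410
[q^49] f(1)=1,f(7)=49,f(49)=2401 ⇒ 2451
n=50: 1·50 2·25 5·10 10·5 25·2 50·1  f→[1+4+25+100+625+2500]=3255
[q^51] f(1)=1,f(3)=9,f(17)=289,f(51)=2601 ⇒ 2900
d|52:{1,2,4,13,26,52}  Σf=1+4+16+169+676+2704=3570
[q^53] f(53)=2809,f(1)=1 ⇒ 2810
d|54:{1,2,3,6,9,18,27,54}  Σf=1+4+9+36+81+324+729+2916=4100

2210, 3410, 2451, 3255, 2900, 3570, 2810, 4100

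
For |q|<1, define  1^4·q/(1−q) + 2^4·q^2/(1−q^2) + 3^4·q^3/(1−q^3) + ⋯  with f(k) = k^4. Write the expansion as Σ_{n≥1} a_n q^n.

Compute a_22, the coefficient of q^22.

d|22:{22,11,2,1}  Σf=234256+14641+16+1=248914

a_22 = 248914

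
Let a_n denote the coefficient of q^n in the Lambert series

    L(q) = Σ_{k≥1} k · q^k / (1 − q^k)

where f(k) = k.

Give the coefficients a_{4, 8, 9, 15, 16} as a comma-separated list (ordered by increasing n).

[q^4] f(1)=1,f(2)=2,f(4)=4 ⇒ 7
q^8  k|8↦f(k): 1:1 2:2 4:4 8:8  a_8=15
d|9:{1,3,9}  Σf=1+3+9=13
d|15:{15,5,3,1}  Σf=15+5+3+1=24
n=16: 16·1 8·2 4·4 2·8 1·16  f→[16+8+4+2+1]=31

7, 15, 13, 24, 31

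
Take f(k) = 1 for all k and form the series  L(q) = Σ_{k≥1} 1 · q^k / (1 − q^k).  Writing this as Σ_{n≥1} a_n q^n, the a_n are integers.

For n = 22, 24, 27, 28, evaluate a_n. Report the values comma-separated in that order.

4, 8, 4, 6

d|22:{1,2,11,22}  Σf=1+1+1+1=4
d|24:{24,12,8,6,4,3,2,1}  Σf=1+1+1+1+1+1+1+1=8
d|27:{27,9,3,1}  Σf=1+1+1+1=4
[q^28] f(1)=1,f(2)=1,f(4)=1,f(7)=1,f(14)=1,f(28)=1 ⇒ 6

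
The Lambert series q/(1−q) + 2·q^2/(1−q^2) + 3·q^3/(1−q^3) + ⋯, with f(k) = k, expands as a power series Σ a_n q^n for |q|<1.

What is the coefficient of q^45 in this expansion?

q^45  k|45↦f(k): 45:45 15:15 9:9 5:5 3:3 1:1  a_45=78

a_45 = 78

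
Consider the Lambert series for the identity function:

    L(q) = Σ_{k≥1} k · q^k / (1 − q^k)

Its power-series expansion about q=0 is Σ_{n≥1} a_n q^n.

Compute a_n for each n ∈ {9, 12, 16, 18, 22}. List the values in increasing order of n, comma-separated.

q^9  k|9↦f(k): 9:9 3:3 1:1  a_9=13
d|12:{1,2,3,4,6,12}  Σf=1+2+3+4+6+12=28
d|16:{16,8,4,2,1}  Σf=16+8+4+2+1=31
n=18: 18·1 9·2 6·3 3·6 2·9 1·18  f→[18+9+6+3+2+1]=39
[q^22] f(22)=22,f(11)=11,f(2)=2,f(1)=1 ⇒ 36

13, 28, 31, 39, 36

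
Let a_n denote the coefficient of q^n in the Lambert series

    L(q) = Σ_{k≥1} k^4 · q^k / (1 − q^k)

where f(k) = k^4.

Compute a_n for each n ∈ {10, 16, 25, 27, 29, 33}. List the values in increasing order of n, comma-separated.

d|10:{10,5,2,1}  Σf=10000+625+16+1=10642
n=16: 1·16 2·8 4·4 8·2 16·1  f→[1+16+256+4096+65536]=69905
d|25:{1,5,25}  Σf=1+625+390625=391251
n=27: 1·27 3·9 9·3 27·1  f→[1+81+6561+531441]=538084
q^29  k|29↦f(k): 29:707281 1:1  a_29=707282
n=33: 1·33 3·11 11·3 33·1  f→[1+81+14641+1185921]=1200644

10642, 69905, 391251, 538084, 707282, 1200644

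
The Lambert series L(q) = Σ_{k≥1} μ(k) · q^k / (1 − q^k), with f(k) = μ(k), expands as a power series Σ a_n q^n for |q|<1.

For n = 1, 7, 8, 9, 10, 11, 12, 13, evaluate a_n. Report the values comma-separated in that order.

1, 0, 0, 0, 0, 0, 0, 0

[q^1] μ(1)=1 ⇒ 1
n=7: 1·7 7·1  μ→[1+(-1)]=0
n=8: 8·1 4·2 2·4 1·8  μ→[0+0+(-1)+1]=0
n=9: 9·1 3·3 1·9  μ→[0+(-1)+1]=0
[q^10] μ(10)=1,μ(5)=-1,μ(2)=-1,μ(1)=1 ⇒ 0
[q^11] μ(1)=1,μ(11)=-1 ⇒ 0
n=12: 1·12 2·6 3·4 4·3 6·2 12·1  μ→[1+(-1)+(-1)+0+1+0]=0
[q^13] μ(13)=-1,μ(1)=1 ⇒ 0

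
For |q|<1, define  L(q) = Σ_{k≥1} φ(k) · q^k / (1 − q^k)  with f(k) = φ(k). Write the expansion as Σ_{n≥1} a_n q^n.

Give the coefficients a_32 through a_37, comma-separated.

[q^32] φ(1)=1,φ(2)=1,φ(4)=2,φ(8)=4,φ(16)=8,φ(32)=16 ⇒ 32
n=33: 33·1 11·3 3·11 1·33  φ→[20+10+2+1]=33
d|34:{1,2,17,34}  Σφ=1+1+16+16=34
[q^35] φ(1)=1,φ(5)=4,φ(7)=6,φ(35)=24 ⇒ 35
n=36: 36·1 18·2 12·3 9·4 6·6 4·9 3·12 2·18 1·36  φ→[12+6+4+6+2+2+2+1+1]=36
d|37:{37,1}  Σφ=36+1=37

32, 33, 34, 35, 36, 37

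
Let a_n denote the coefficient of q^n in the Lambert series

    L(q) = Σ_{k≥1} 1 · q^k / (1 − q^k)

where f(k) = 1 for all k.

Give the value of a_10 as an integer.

a_10 = 4

[q^10] f(10)=1,f(5)=1,f(2)=1,f(1)=1 ⇒ 4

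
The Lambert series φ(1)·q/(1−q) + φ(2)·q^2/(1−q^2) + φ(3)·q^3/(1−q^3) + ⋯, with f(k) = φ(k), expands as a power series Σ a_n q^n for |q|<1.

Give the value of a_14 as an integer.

n=14: 14·1 7·2 2·7 1·14  φ→[6+6+1+1]=14

a_14 = 14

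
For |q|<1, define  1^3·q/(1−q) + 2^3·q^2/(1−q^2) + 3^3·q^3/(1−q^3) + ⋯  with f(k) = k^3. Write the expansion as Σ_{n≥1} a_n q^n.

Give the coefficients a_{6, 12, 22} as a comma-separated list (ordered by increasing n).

q^6  k|6↦f(k): 6:216 3:27 2:8 1:1  a_6=252
[q^12] f(12)=1728,f(6)=216,f(4)=64,f(3)=27,f(2)=8,f(1)=1 ⇒ 2044
q^22  k|22↦f(k): 22:10648 11:1331 2:8 1:1  a_22=11988

252, 2044, 11988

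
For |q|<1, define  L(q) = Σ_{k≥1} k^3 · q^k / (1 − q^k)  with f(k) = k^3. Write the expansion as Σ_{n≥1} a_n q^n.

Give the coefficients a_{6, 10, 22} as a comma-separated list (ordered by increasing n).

d|6:{1,2,3,6}  Σf=1+8+27+216=252
q^10  k|10↦f(k): 1:1 2:8 5:125 10:1000  a_10=1134
q^22  k|22↦f(k): 1:1 2:8 11:1331 22:10648  a_22=11988

252, 1134, 11988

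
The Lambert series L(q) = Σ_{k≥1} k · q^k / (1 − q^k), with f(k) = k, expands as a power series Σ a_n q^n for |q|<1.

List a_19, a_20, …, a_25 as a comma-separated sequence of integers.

20, 42, 32, 36, 24, 60, 31

q^19  k|19↦f(k): 19:19 1:1  a_19=20
n=20: 20·1 10·2 5·4 4·5 2·10 1·20  f→[20+10+5+4+2+1]=42
[q^21] f(21)=21,f(7)=7,f(3)=3,f(1)=1 ⇒ 32
[q^22] f(1)=1,f(2)=2,f(11)=11,f(22)=22 ⇒ 36
d|23:{1,23}  Σf=1+23=24
[q^24] f(24)=24,f(12)=12,f(8)=8,f(6)=6,f(4)=4,f(3)=3,f(2)=2,f(1)=1 ⇒ 60
d|25:{1,5,25}  Σf=1+5+25=31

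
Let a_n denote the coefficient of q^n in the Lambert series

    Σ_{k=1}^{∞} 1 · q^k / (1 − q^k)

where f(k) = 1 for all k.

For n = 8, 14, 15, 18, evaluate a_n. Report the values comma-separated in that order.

[q^8] f(1)=1,f(2)=1,f(4)=1,f(8)=1 ⇒ 4
q^14  k|14↦f(k): 1:1 2:1 7:1 14:1  a_14=4
d|15:{1,3,5,15}  Σf=1+1+1+1=4
q^18  k|18↦f(k): 18:1 9:1 6:1 3:1 2:1 1:1  a_18=6

4, 4, 4, 6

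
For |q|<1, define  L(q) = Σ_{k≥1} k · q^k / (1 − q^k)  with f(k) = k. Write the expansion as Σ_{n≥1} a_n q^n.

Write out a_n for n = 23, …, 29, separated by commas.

24, 60, 31, 42, 40, 56, 30

n=23: 23·1 1·23  f→[23+1]=24
q^24  k|24↦f(k): 24:24 12:12 8:8 6:6 4:4 3:3 2:2 1:1  a_24=60
d|25:{25,5,1}  Σf=25+5+1=31
d|26:{1,2,13,26}  Σf=1+2+13+26=42
d|27:{1,3,9,27}  Σf=1+3+9+27=40
n=28: 1·28 2·14 4·7 7·4 14·2 28·1  f→[1+2+4+7+14+28]=56
q^29  k|29↦f(k): 29:29 1:1  a_29=30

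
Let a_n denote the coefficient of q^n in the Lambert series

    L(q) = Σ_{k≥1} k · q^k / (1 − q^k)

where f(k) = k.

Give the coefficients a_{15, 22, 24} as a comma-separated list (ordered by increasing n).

[q^15] f(1)=1,f(3)=3,f(5)=5,f(15)=15 ⇒ 24
d|22:{22,11,2,1}  Σf=22+11+2+1=36
q^24  k|24↦f(k): 24:24 12:12 8:8 6:6 4:4 3:3 2:2 1:1  a_24=60

24, 36, 60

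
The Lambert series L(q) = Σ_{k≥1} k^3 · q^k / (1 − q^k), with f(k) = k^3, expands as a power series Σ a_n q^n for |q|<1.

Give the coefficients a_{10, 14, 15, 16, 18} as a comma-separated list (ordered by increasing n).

d|10:{10,5,2,1}  Σf=1000+125+8+1=1134
n=14: 14·1 7·2 2·7 1·14  f→[2744+343+8+1]=3096
[q^15] f(15)=3375,f(5)=125,f(3)=27,f(1)=1 ⇒ 3528
q^16  k|16↦f(k): 1:1 2:8 4:64 8:512 16:4096  a_16=4681
[q^18] f(1)=1,f(2)=8,f(3)=27,f(6)=216,f(9)=729,f(18)=5832 ⇒ 6813

1134, 3096, 3528, 4681, 6813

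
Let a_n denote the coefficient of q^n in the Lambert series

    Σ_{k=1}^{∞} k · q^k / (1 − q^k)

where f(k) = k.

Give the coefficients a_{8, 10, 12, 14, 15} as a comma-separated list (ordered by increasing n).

[q^8] f(1)=1,f(2)=2,f(4)=4,f(8)=8 ⇒ 15
q^10  k|10↦f(k): 1:1 2:2 5:5 10:10  a_10=18
[q^12] f(1)=1,f(2)=2,f(3)=3,f(4)=4,f(6)=6,f(12)=12 ⇒ 28
[q^14] f(14)=14,f(7)=7,f(2)=2,f(1)=1 ⇒ 24
n=15: 1·15 3·5 5·3 15·1  f→[1+3+5+15]=24

15, 18, 28, 24, 24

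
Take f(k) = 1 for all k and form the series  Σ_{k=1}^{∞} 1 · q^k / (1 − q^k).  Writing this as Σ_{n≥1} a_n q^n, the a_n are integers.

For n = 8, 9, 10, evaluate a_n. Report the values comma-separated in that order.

4, 3, 4

q^8  k|8↦f(k): 8:1 4:1 2:1 1:1  a_8=4
q^9  k|9↦f(k): 9:1 3:1 1:1  a_9=3
n=10: 1·10 2·5 5·2 10·1  f→[1+1+1+1]=4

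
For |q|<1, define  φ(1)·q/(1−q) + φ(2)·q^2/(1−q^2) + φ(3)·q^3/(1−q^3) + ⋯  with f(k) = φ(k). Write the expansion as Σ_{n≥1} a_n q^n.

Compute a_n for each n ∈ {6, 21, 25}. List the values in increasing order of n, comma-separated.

d|6:{6,3,2,1}  Σφ=2+2+1+1=6
d|21:{21,7,3,1}  Σφ=12+6+2+1=21
q^25  k|25↦φ(k): 25:20 5:4 1:1  a_25=25

6, 21, 25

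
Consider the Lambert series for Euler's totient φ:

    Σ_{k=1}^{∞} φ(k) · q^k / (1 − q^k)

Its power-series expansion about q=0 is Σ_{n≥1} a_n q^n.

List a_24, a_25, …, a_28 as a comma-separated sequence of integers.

[q^24] φ(24)=8,φ(12)=4,φ(8)=4,φ(6)=2,φ(4)=2,φ(3)=2,φ(2)=1,φ(1)=1 ⇒ 24
q^25  k|25↦φ(k): 25:20 5:4 1:1  a_25=25
d|26:{26,13,2,1}  Σφ=12+12+1+1=26
d|27:{27,9,3,1}  Σφ=18+6+2+1=27
d|28:{1,2,4,7,14,28}  Σφ=1+1+2+6+6+12=28

24, 25, 26, 27, 28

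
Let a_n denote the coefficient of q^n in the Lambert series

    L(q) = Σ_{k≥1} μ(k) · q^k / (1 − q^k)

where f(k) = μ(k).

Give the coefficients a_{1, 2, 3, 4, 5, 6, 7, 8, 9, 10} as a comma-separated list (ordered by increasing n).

1, 0, 0, 0, 0, 0, 0, 0, 0, 0

d|1:{1}  Σμ=1=1
d|2:{1,2}  Σμ=1+(-1)=0
d|3:{3,1}  Σμ=(-1)+1=0
n=4: 4·1 2·2 1·4  μ→[0+(-1)+1]=0
[q^5] μ(5)=-1,μ(1)=1 ⇒ 0
d|6:{6,3,2,1}  Σμ=1+(-1)+(-1)+1=0
q^7  k|7↦μ(k): 1:1 7:-1  a_7=0
q^8  k|8↦μ(k): 1:1 2:-1 4:0 8:0  a_8=0
[q^9] μ(1)=1,μ(3)=-1,μ(9)=0 ⇒ 0
[q^10] μ(1)=1,μ(2)=-1,μ(5)=-1,μ(10)=1 ⇒ 0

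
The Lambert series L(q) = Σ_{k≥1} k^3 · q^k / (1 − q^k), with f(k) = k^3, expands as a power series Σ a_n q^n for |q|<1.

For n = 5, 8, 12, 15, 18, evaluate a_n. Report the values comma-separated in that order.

126, 585, 2044, 3528, 6813

[q^5] f(5)=125,f(1)=1 ⇒ 126
d|8:{1,2,4,8}  Σf=1+8+64+512=585
q^12  k|12↦f(k): 1:1 2:8 3:27 4:64 6:216 12:1728  a_12=2044
d|15:{15,5,3,1}  Σf=3375+125+27+1=3528
d|18:{1,2,3,6,9,18}  Σf=1+8+27+216+729+5832=6813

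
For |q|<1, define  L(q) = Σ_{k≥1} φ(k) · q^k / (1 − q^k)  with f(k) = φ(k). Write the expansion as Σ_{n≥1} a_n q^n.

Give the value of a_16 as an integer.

n=16: 1·16 2·8 4·4 8·2 16·1  φ→[1+1+2+4+8]=16

a_16 = 16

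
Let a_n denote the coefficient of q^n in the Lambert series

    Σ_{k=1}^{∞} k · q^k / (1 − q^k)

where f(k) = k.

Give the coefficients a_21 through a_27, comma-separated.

n=21: 1·21 3·7 7·3 21·1  f→[1+3+7+21]=32
d|22:{1,2,11,22}  Σf=1+2+11+22=36
q^23  k|23↦f(k): 23:23 1:1  a_23=24
[q^24] f(1)=1,f(2)=2,f(3)=3,f(4)=4,f(6)=6,f(8)=8,f(12)=12,f(24)=24 ⇒ 60
d|25:{1,5,25}  Σf=1+5+25=31
d|26:{26,13,2,1}  Σf=26+13+2+1=42
n=27: 27·1 9·3 3·9 1·27  f→[27+9+3+1]=40

32, 36, 24, 60, 31, 42, 40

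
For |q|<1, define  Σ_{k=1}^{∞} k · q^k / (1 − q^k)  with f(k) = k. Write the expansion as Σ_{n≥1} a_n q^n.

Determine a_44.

a_44 = 84

d|44:{44,22,11,4,2,1}  Σf=44+22+11+4+2+1=84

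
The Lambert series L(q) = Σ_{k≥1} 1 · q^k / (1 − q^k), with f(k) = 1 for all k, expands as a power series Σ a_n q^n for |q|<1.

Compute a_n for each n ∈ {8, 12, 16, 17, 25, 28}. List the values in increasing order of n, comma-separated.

n=8: 1·8 2·4 4·2 8·1  f→[1+1+1+1]=4
[q^12] f(12)=1,f(6)=1,f(4)=1,f(3)=1,f(2)=1,f(1)=1 ⇒ 6
n=16: 1·16 2·8 4·4 8·2 16·1  f→[1+1+1+1+1]=5
q^17  k|17↦f(k): 17:1 1:1  a_17=2
q^25  k|25↦f(k): 25:1 5:1 1:1  a_25=3
n=28: 1·28 2·14 4·7 7·4 14·2 28·1  f→[1+1+1+1+1+1]=6

4, 6, 5, 2, 3, 6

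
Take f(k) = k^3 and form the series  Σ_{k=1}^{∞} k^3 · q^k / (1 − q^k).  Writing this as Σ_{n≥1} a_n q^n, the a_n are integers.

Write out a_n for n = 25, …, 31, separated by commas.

15751, 19782, 20440, 25112, 24390, 31752, 29792

[q^25] f(25)=15625,f(5)=125,f(1)=1 ⇒ 15751
n=26: 1·26 2·13 13·2 26·1  f→[1+8+2197+17576]=19782
[q^27] f(1)=1,f(3)=27,f(9)=729,f(27)=19683 ⇒ 20440
[q^28] f(28)=21952,f(14)=2744,f(7)=343,f(4)=64,f(2)=8,f(1)=1 ⇒ 25112
q^29  k|29↦f(k): 1:1 29:24389  a_29=24390
q^30  k|30↦f(k): 30:27000 15:3375 10:1000 6:216 5:125 3:27 2:8 1:1  a_30=31752
d|31:{31,1}  Σf=29791+1=29792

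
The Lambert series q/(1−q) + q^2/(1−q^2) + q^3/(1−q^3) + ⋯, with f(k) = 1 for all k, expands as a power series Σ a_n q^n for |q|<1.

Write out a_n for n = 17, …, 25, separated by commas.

n=17: 17·1 1·17  f→[1+1]=2
n=18: 1·18 2·9 3·6 6·3 9·2 18·1  f→[1+1+1+1+1+1]=6
q^19  k|19↦f(k): 1:1 19:1  a_19=2
d|20:{1,2,4,5,10,20}  Σf=1+1+1+1+1+1=6
d|21:{21,7,3,1}  Σf=1+1+1+1=4
d|22:{22,11,2,1}  Σf=1+1+1+1=4
[q^23] f(1)=1,f(23)=1 ⇒ 2
n=24: 24·1 12·2 8·3 6·4 4·6 3·8 2·12 1·24  f→[1+1+1+1+1+1+1+1]=8
q^25  k|25↦f(k): 1:1 5:1 25:1  a_25=3

2, 6, 2, 6, 4, 4, 2, 8, 3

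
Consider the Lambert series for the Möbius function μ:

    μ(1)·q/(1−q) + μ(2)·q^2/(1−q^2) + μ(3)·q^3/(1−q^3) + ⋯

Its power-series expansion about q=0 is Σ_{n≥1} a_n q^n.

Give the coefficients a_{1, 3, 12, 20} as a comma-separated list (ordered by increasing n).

1, 0, 0, 0

d|1:{1}  Σμ=1=1
n=3: 3·1 1·3  μ→[(-1)+1]=0
d|12:{1,2,3,4,6,12}  Σμ=1+(-1)+(-1)+0+1+0=0
n=20: 20·1 10·2 5·4 4·5 2·10 1·20  μ→[0+1+(-1)+0+(-1)+1]=0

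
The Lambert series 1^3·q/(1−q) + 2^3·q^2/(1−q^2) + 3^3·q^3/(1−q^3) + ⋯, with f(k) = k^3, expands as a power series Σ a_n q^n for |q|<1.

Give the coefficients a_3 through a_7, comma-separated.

28, 73, 126, 252, 344

[q^3] f(3)=27,f(1)=1 ⇒ 28
n=4: 1·4 2·2 4·1  f→[1+8+64]=73
d|5:{5,1}  Σf=125+1=126
q^6  k|6↦f(k): 6:216 3:27 2:8 1:1  a_6=252
q^7  k|7↦f(k): 1:1 7:343  a_7=344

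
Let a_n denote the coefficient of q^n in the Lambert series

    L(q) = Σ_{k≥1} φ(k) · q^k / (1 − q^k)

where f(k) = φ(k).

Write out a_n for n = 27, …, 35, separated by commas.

q^27  k|27↦φ(k): 1:1 3:2 9:6 27:18  a_27=27
n=28: 1·28 2·14 4·7 7·4 14·2 28·1  φ→[1+1+2+6+6+12]=28
n=29: 29·1 1·29  φ→[28+1]=29
n=30: 30·1 15·2 10·3 6·5 5·6 3·10 2·15 1·30  φ→[8+8+4+2+4+2+1+1]=30
d|31:{31,1}  Σφ=30+1=31
q^32  k|32↦φ(k): 32:16 16:8 8:4 4:2 2:1 1:1  a_32=32
q^33  k|33↦φ(k): 33:20 11:10 3:2 1:1  a_33=33
d|34:{1,2,17,34}  Σφ=1+1+16+16=34
q^35  k|35↦φ(k): 35:24 7:6 5:4 1:1  a_35=35

27, 28, 29, 30, 31, 32, 33, 34, 35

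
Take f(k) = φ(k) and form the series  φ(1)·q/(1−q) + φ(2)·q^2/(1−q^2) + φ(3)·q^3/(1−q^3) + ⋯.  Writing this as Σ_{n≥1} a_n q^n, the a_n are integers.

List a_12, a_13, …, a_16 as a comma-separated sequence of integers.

q^12  k|12↦φ(k): 12:4 6:2 4:2 3:2 2:1 1:1  a_12=12
q^13  k|13↦φ(k): 13:12 1:1  a_13=13
d|14:{1,2,7,14}  Σφ=1+1+6+6=14
d|15:{15,5,3,1}  Σφ=8+4+2+1=15
q^16  k|16↦φ(k): 1:1 2:1 4:2 8:4 16:8  a_16=16

12, 13, 14, 15, 16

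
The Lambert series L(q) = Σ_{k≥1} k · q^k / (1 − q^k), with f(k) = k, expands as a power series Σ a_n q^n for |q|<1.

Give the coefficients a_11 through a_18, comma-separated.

12, 28, 14, 24, 24, 31, 18, 39

n=11: 11·1 1·11  f→[11+1]=12
d|12:{1,2,3,4,6,12}  Σf=1+2+3+4+6+12=28
d|13:{13,1}  Σf=13+1=14
q^14  k|14↦f(k): 1:1 2:2 7:7 14:14  a_14=24
q^15  k|15↦f(k): 15:15 5:5 3:3 1:1  a_15=24
n=16: 1·16 2·8 4·4 8·2 16·1  f→[1+2+4+8+16]=31
d|17:{1,17}  Σf=1+17=18
[q^18] f(18)=18,f(9)=9,f(6)=6,f(3)=3,f(2)=2,f(1)=1 ⇒ 39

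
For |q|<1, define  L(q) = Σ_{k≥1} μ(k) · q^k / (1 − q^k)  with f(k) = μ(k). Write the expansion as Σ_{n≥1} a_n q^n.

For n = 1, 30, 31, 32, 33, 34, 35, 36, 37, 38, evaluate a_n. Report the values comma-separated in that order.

1, 0, 0, 0, 0, 0, 0, 0, 0, 0

[q^1] μ(1)=1 ⇒ 1
[q^30] μ(30)=-1,μ(15)=1,μ(10)=1,μ(6)=1,μ(5)=-1,μ(3)=-1,μ(2)=-1,μ(1)=1 ⇒ 0
d|31:{1,31}  Σμ=1+(-1)=0
n=32: 1·32 2·16 4·8 8·4 16·2 32·1  μ→[1+(-1)+0+0+0+0]=0
n=33: 1·33 3·11 11·3 33·1  μ→[1+(-1)+(-1)+1]=0
[q^34] μ(34)=1,μ(17)=-1,μ(2)=-1,μ(1)=1 ⇒ 0
d|35:{35,7,5,1}  Σμ=1+(-1)+(-1)+1=0
d|36:{1,2,3,4,6,9,12,18,36}  Σμ=1+(-1)+(-1)+0+1+0+0+0+0=0
n=37: 1·37 37·1  μ→[1+(-1)]=0
n=38: 1·38 2·19 19·2 38·1  μ→[1+(-1)+(-1)+1]=0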